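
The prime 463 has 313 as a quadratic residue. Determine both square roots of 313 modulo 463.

Since 463 ≡ 3 (mod 4), a square root of 313 is 313^((463+1)/4) = 313^116 mod 463.
Repeated squaring: 313^2≡276, 313^4≡244, 313^8≡272, 313^16≡367, 313^32≡419, 313^64≡84 (mod 463).
313^116 = 313^(64+32+16+4) ≡ 123 (mod 463).
Check: 123² = 15129 ≡ 313 (mod 463). The two roots are 123 and 340.

123, 340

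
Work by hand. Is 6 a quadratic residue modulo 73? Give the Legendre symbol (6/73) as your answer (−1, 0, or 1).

Euler's criterion: (6/73) ≡ 6^36 (mod 73).
6^2 ≡ 36 (mod 73)
6^4 ≡ 55 (mod 73)
6^8 ≡ 32 (mod 73)
6^16 ≡ 2 (mod 73)
6^32 ≡ 4 (mod 73)
6^36 = 6^(32+4) ≡ 1 (mod 73).
Result is 1, so (6/73) = 1.

1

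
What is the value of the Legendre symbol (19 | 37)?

Reciprocity: 19 ≡ 3 and 37 ≡ 1 (mod 4), so (19/37) = +(37/19).
Reduce top mod 19: now compute (18/19).
Pull out 2: since 19 ≡ 3 (mod 8), (2/19) = -1.
Reciprocity: 9 ≡ 1 and 19 ≡ 3 (mod 4), so (9/19) = +(19/9).
Reduce top mod 9: now compute (1/9).
Reached (1/9) = 1. Collecting the sign flips along the way, the symbol is -1.

-1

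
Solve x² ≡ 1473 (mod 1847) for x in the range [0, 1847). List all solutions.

Since 1847 ≡ 3 (mod 4), a square root of 1473 is 1473^((1847+1)/4) = 1473^462 mod 1847.
Repeated squaring: 1473^2≡1351, 1473^4≡365, 1473^8≡241, 1473^16≡824, 1473^32≡1127, 1473^64≡1240, 1473^128≡896, 1473^256≡1218 (mod 1847).
1473^462 = 1473^(256+128+64+8+4+2) ≡ 1321 (mod 1847).
Check: 1321² = 1745041 ≡ 1473 (mod 1847). The two roots are 526 and 1321.

526, 1321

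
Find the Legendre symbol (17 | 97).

Reciprocity: 17 ≡ 1 and 97 ≡ 1 (mod 4), so (17/97) = +(97/17).
Reduce top mod 17: now compute (12/17).
Pull out 2^2: since 17 ≡ 1 (mod 8), (2/17) = +1, so (2/17)^2 = +1.
Reciprocity: 3 ≡ 3 and 17 ≡ 1 (mod 4), so (3/17) = +(17/3).
Reduce top mod 3: now compute (2/3).
Pull out 2: since 3 ≡ 3 (mod 8), (2/3) = -1.
Reached (1/3) = 1. Collecting the sign flips along the way, the symbol is -1.

-1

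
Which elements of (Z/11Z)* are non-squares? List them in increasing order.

2 6 7 8 10

Square k = 1,…,5 (k and 11−k give the same square):
1²=1, 2²=4, 3²=9, 4²≡5, 5²≡3 (mod 11).
The residues are {1, 3, 4, 5, 9}; the non-residues are the remaining 5 nonzero classes.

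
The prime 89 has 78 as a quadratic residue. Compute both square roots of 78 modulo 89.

89 ≡ 1 (mod 4), so we find a root by search.
Trying successive values, 16² = 256 ≡ 78 (mod 89). The other root is 89 − 16 = 73.

16, 73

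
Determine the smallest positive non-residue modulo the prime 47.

5

(2/47) = +1, so 2 is a residue.
(3/47) = +1, so 3 is a residue.
(4/47) = +1, so 4 is a residue.
(5/47) = −1, so 5 is the smallest positive non-residue mod 47.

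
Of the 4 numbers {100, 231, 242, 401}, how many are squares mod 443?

2

(100/443) = +1 → QR.
(231/443) = +1 → QR.
(242/443) = -1 → non-residue.
(401/443) = -1 → non-residue.
Total quadratic residues among the 4: 2.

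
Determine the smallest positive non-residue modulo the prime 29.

(2/29) = −1, so 2 is the smallest positive non-residue mod 29.

2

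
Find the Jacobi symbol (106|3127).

0

Pull out 2: since 3127 ≡ 7 (mod 8), (2/3127) = +1.
Reciprocity: 53 ≡ 1 and 3127 ≡ 3 (mod 4), so (53/3127) = +(3127/53).
Reduce top mod 53: now compute (0/53).
Top reduces to 0: gcd > 1, so the symbol is 0.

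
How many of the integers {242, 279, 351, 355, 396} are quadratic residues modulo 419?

(242/419) = -1 → non-residue.
(279/419) = -1 → non-residue.
(351/419) = +1 → QR.
(355/419) = -1 → non-residue.
(396/419) = -1 → non-residue.
Total quadratic residues among the 5: 1.

1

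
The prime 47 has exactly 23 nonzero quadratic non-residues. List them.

Square k = 1,…,23 (k and 47−k give the same square):
1²=1, 2²=4, 3²=9, 4²=16, 5²=25, 6²=36, 7²≡2, 8²≡17, 9²≡34, 10²≡6, 11²≡27, 12²≡3, 13²≡28, 14²≡8, 15²≡37, 16²≡21, 17²≡7, 18²≡42, 19²≡32, 20²≡24, 21²≡18, 22²≡14, 23²≡12 (mod 47).
The residues are {1, 2, 3, 4, 6, 7, 8, 9, 12, 14, 16, 17, 18, 21, 24, 25, 27, 28, 32, 34, 36, 37, 42}; the non-residues are the remaining 23 nonzero classes.

5 10 11 13 15 19 20 22 23 26 29 30 31 33 35 38 39 40 41 43 44 45 46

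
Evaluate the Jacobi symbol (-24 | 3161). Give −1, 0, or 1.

First reduce: -24 ≡ 3137 (mod 3161).
Reciprocity: 3137 ≡ 1 and 3161 ≡ 1 (mod 4), so (3137/3161) = +(3161/3137).
Reduce top mod 3137: now compute (24/3137).
Pull out 2^3: since 3137 ≡ 1 (mod 8), (2/3137) = +1, so (2/3137)^3 = +1.
Reciprocity: 3 ≡ 3 and 3137 ≡ 1 (mod 4), so (3/3137) = +(3137/3).
Reduce top mod 3: now compute (2/3).
Pull out 2: since 3 ≡ 3 (mod 8), (2/3) = -1.
Reached (1/3) = 1. Collecting the sign flips along the way, the symbol is -1.

-1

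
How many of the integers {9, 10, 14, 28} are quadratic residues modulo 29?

(9/29) = +1 → QR.
(10/29) = -1 → non-residue.
(14/29) = -1 → non-residue.
(28/29) = +1 → QR.
Total quadratic residues among the 4: 2.

2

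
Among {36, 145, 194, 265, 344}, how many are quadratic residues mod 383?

3

(36/383) = +1 → QR.
(145/383) = -1 → non-residue.
(194/383) = -1 → non-residue.
(265/383) = +1 → QR.
(344/383) = +1 → QR.
Total quadratic residues among the 5: 3.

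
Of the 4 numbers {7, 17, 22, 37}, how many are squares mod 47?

(7/47) = +1 → QR.
(17/47) = +1 → QR.
(22/47) = -1 → non-residue.
(37/47) = +1 → QR.
Total quadratic residues among the 4: 3.

3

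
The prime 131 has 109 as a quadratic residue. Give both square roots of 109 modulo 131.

41, 90

Since 131 ≡ 3 (mod 4), a square root of 109 is 109^((131+1)/4) = 109^33 mod 131.
Repeated squaring: 109^2≡91, 109^4≡28, 109^8≡129, 109^16≡4, 109^32≡16 (mod 131).
109^33 = 109^(32+1) ≡ 41 (mod 131).
Check: 41² = 1681 ≡ 109 (mod 131). The two roots are 41 and 90.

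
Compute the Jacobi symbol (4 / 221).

Pull out 2^2: since 221 ≡ 5 (mod 8), (2/221) = -1, so (2/221)^2 = +1.
Reached (1/221) = 1. Collecting the sign flips along the way, the symbol is +1.

1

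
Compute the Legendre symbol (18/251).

Pull out 2: since 251 ≡ 3 (mod 8), (2/251) = -1.
Reciprocity: 9 ≡ 1 and 251 ≡ 3 (mod 4), so (9/251) = +(251/9).
Reduce top mod 9: now compute (8/9).
Pull out 2^3: since 9 ≡ 1 (mod 8), (2/9) = +1, so (2/9)^3 = +1.
Reached (1/9) = 1. Collecting the sign flips along the way, the symbol is -1.

-1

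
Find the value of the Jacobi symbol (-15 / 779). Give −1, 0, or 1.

-1

First reduce: -15 ≡ 764 (mod 779).
Pull out 2^2: since 779 ≡ 3 (mod 8), (2/779) = -1, so (2/779)^2 = +1.
Reciprocity: 191 ≡ 3 and 779 ≡ 3 (mod 4), so (191/779) = −(779/191).
Reduce top mod 191: now compute (15/191).
Reciprocity: 15 ≡ 3 and 191 ≡ 3 (mod 4), so (15/191) = −(191/15).
Reduce top mod 15: now compute (11/15).
Reciprocity: 11 ≡ 3 and 15 ≡ 3 (mod 4), so (11/15) = −(15/11).
Reduce top mod 11: now compute (4/11).
Pull out 2^2: since 11 ≡ 3 (mod 8), (2/11) = -1, so (2/11)^2 = +1.
Reached (1/11) = 1. Collecting the sign flips along the way, the symbol is -1.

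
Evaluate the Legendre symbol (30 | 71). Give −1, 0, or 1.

Euler's criterion: (30/71) ≡ 30^35 (mod 71).
30^2 ≡ 48 (mod 71)
30^4 ≡ 32 (mod 71)
30^8 ≡ 30 (mod 71)
30^16 ≡ 48 (mod 71)
30^32 ≡ 32 (mod 71)
30^35 = 30^(32+2+1) ≡ 1 (mod 71).
Result is 1, so (30/71) = 1.

1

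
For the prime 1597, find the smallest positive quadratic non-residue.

(2/1597) = −1, so 2 is the smallest positive non-residue mod 1597.

2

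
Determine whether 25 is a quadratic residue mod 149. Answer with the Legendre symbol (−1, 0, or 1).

1

Euler's criterion: (25/149) ≡ 25^74 (mod 149).
25^2 ≡ 29 (mod 149)
25^4 ≡ 96 (mod 149)
25^8 ≡ 127 (mod 149)
25^16 ≡ 37 (mod 149)
25^32 ≡ 28 (mod 149)
25^64 ≡ 39 (mod 149)
25^74 = 25^(64+8+2) ≡ 1 (mod 149).
Result is 1, so (25/149) = 1.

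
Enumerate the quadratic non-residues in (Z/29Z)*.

Square k = 1,…,14 (k and 29−k give the same square):
1²=1, 2²=4, 3²=9, 4²=16, 5²=25, 6²≡7, 7²≡20, 8²≡6, 9²≡23, 10²≡13, 11²≡5, 12²≡28, 13²≡24, 14²≡22 (mod 29).
The residues are {1, 4, 5, 6, 7, 9, 13, 16, 20, 22, 23, 24, 25, 28}; the non-residues are the remaining 14 nonzero classes.

2,3,8,10,11,12,14,15,17,18,19,21,26,27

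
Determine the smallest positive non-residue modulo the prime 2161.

(2/2161) = +1, so 2 is a residue.
(3/2161) = +1, so 3 is a residue.
(4/2161) = +1, so 4 is a residue.
(5/2161) = +1, so 5 is a residue.
(6/2161) = +1, so 6 is a residue.
(7/2161) = −1, so 7 is the smallest positive non-residue mod 2161.

7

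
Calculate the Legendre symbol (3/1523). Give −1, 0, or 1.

1

Reciprocity: 3 ≡ 3 and 1523 ≡ 3 (mod 4), so (3/1523) = −(1523/3).
Reduce top mod 3: now compute (2/3).
Pull out 2: since 3 ≡ 3 (mod 8), (2/3) = -1.
Reached (1/3) = 1. Collecting the sign flips along the way, the symbol is +1.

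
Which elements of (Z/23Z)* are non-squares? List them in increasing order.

Square k = 1,…,11 (k and 23−k give the same square):
1²=1, 2²=4, 3²=9, 4²=16, 5²≡2, 6²≡13, 7²≡3, 8²≡18, 9²≡12, 10²≡8, 11²≡6 (mod 23).
The residues are {1, 2, 3, 4, 6, 8, 9, 12, 13, 16, 18}; the non-residues are the remaining 11 nonzero classes.

5,7,10,11,14,15,17,19,20,21,22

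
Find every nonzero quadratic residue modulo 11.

Square k = 1,…,5 (k and 11−k give the same square):
1²=1, 2²=4, 3²=9, 4²≡5, 5²≡3 (mod 11).
So the quadratic residues mod 11 are {1, 3, 4, 5, 9}.

1, 3, 4, 5, 9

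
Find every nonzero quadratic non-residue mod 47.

Square k = 1,…,23 (k and 47−k give the same square):
1²=1, 2²=4, 3²=9, 4²=16, 5²=25, 6²=36, 7²≡2, 8²≡17, 9²≡34, 10²≡6, 11²≡27, 12²≡3, 13²≡28, 14²≡8, 15²≡37, 16²≡21, 17²≡7, 18²≡42, 19²≡32, 20²≡24, 21²≡18, 22²≡14, 23²≡12 (mod 47).
The residues are {1, 2, 3, 4, 6, 7, 8, 9, 12, 14, 16, 17, 18, 21, 24, 25, 27, 28, 32, 34, 36, 37, 42}; the non-residues are the remaining 23 nonzero classes.

5 10 11 13 15 19 20 22 23 26 29 30 31 33 35 38 39 40 41 43 44 45 46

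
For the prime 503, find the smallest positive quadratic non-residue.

5

(2/503) = +1, so 2 is a residue.
(3/503) = +1, so 3 is a residue.
(4/503) = +1, so 4 is a residue.
(5/503) = −1, so 5 is the smallest positive non-residue mod 503.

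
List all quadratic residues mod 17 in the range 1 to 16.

Square k = 1,…,8 (k and 17−k give the same square):
1²=1, 2²=4, 3²=9, 4²=16, 5²≡8, 6²≡2, 7²≡15, 8²≡13 (mod 17).
So the quadratic residues mod 17 are {1, 2, 4, 8, 9, 13, 15, 16}.

1, 2, 4, 8, 9, 13, 15, 16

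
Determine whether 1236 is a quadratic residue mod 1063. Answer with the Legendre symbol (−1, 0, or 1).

1

Euler's criterion: (1236/1063) ≡ 173^531 (mod 1063).
173^2 ≡ 165 (mod 1063)
173^4 ≡ 650 (mod 1063)
173^8 ≡ 489 (mod 1063)
173^16 ≡ 1009 (mod 1063)
173^32 ≡ 790 (mod 1063)
173^64 ≡ 119 (mod 1063)
173^128 ≡ 342 (mod 1063)
173^256 ≡ 34 (mod 1063)
173^512 ≡ 93 (mod 1063)
173^531 = 173^(512+16+2+1) ≡ 1 (mod 1063).
Result is 1, so (1236/1063) = 1.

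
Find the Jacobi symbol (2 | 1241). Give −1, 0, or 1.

Pull out 2: since 1241 ≡ 1 (mod 8), (2/1241) = +1.
Reached (1/1241) = 1. Collecting the sign flips along the way, the symbol is +1.

1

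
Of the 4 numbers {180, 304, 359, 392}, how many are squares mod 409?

3

(180/409) = +1 → QR.
(304/409) = -1 → non-residue.
(359/409) = +1 → QR.
(392/409) = +1 → QR.
Total quadratic residues among the 4: 3.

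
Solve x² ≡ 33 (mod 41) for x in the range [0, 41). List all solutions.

19, 22

41 ≡ 1 (mod 4), so we find a root by search.
Trying successive values, 19² = 361 ≡ 33 (mod 41). The other root is 41 − 19 = 22.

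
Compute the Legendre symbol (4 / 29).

Pull out 2^2: since 29 ≡ 5 (mod 8), (2/29) = -1, so (2/29)^2 = +1.
Reached (1/29) = 1. Collecting the sign flips along the way, the symbol is +1.

1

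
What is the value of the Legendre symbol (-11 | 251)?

1

First reduce: -11 ≡ 240 (mod 251).
Pull out 2^4: since 251 ≡ 3 (mod 8), (2/251) = -1, so (2/251)^4 = +1.
Reciprocity: 15 ≡ 3 and 251 ≡ 3 (mod 4), so (15/251) = −(251/15).
Reduce top mod 15: now compute (11/15).
Reciprocity: 11 ≡ 3 and 15 ≡ 3 (mod 4), so (11/15) = −(15/11).
Reduce top mod 11: now compute (4/11).
Pull out 2^2: since 11 ≡ 3 (mod 8), (2/11) = -1, so (2/11)^2 = +1.
Reached (1/11) = 1. Collecting the sign flips along the way, the symbol is +1.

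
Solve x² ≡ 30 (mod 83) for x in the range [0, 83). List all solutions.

Since 83 ≡ 3 (mod 4), a square root of 30 is 30^((83+1)/4) = 30^21 mod 83.
Repeated squaring: 30^2≡70, 30^4≡3, 30^8≡9, 30^16≡81 (mod 83).
30^21 = 30^(16+4+1) ≡ 69 (mod 83).
Check: 69² = 4761 ≡ 30 (mod 83). The two roots are 14 and 69.

14, 69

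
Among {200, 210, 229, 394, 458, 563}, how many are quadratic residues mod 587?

(200/587) = -1 → non-residue.
(210/587) = +1 → QR.
(229/587) = +1 → QR.
(394/587) = -1 → non-residue.
(458/587) = -1 → non-residue.
(563/587) = +1 → QR.
Total quadratic residues among the 6: 3.

3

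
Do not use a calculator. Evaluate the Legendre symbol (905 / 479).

1

First reduce: 905 ≡ 426 (mod 479).
Pull out 2: since 479 ≡ 7 (mod 8), (2/479) = +1.
Reciprocity: 213 ≡ 1 and 479 ≡ 3 (mod 4), so (213/479) = +(479/213).
Reduce top mod 213: now compute (53/213).
Reciprocity: 53 ≡ 1 and 213 ≡ 1 (mod 4), so (53/213) = +(213/53).
Reduce top mod 53: now compute (1/53).
Reached (1/53) = 1. Collecting the sign flips along the way, the symbol is +1.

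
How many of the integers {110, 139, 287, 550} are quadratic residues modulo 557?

(110/557) = -1 → non-residue.
(139/557) = +1 → QR.
(287/557) = -1 → non-residue.
(550/557) = +1 → QR.
Total quadratic residues among the 4: 2.

2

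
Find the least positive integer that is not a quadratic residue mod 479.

(2/479) = +1, so 2 is a residue.
(3/479) = +1, so 3 is a residue.
(4/479) = +1, so 4 is a residue.
(5/479) = +1, so 5 is a residue.
(6/479) = +1, so 6 is a residue.
(7/479) = +1, so 7 is a residue.
(8/479) = +1, so 8 is a residue.
(9/479) = +1, so 9 is a residue.
(10/479) = +1, so 10 is a residue.
(11/479) = +1, so 11 is a residue.
(12/479) = +1, so 12 is a residue.
(13/479) = −1, so 13 is the smallest positive non-residue mod 479.

13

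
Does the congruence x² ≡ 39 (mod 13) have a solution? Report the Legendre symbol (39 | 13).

0

First reduce: 39 ≡ 0 (mod 13).
Top reduces to 0: gcd > 1, so the symbol is 0.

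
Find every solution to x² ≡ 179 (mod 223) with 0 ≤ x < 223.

Since 223 ≡ 3 (mod 4), a square root of 179 is 179^((223+1)/4) = 179^56 mod 223.
Repeated squaring: 179^2≡152, 179^4≡135, 179^8≡162, 179^16≡153, 179^32≡217 (mod 223).
179^56 = 179^(32+16+8) ≡ 25 (mod 223).
Check: 25² = 625 ≡ 179 (mod 223). The two roots are 25 and 198.

25, 198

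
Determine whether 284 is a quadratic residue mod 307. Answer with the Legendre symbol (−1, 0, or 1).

Pull out 2^2: since 307 ≡ 3 (mod 8), (2/307) = -1, so (2/307)^2 = +1.
Reciprocity: 71 ≡ 3 and 307 ≡ 3 (mod 4), so (71/307) = −(307/71).
Reduce top mod 71: now compute (23/71).
Reciprocity: 23 ≡ 3 and 71 ≡ 3 (mod 4), so (23/71) = −(71/23).
Reduce top mod 23: now compute (2/23).
Pull out 2: since 23 ≡ 7 (mod 8), (2/23) = +1.
Reached (1/23) = 1. Collecting the sign flips along the way, the symbol is +1.

1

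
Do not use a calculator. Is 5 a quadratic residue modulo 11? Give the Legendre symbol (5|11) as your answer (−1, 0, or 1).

Reciprocity: 5 ≡ 1 and 11 ≡ 3 (mod 4), so (5/11) = +(11/5).
Reduce top mod 5: now compute (1/5).
Reached (1/5) = 1. Collecting the sign flips along the way, the symbol is +1.

1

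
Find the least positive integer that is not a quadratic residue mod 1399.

(2/1399) = +1, so 2 is a residue.
(3/1399) = −1, so 3 is the smallest positive non-residue mod 1399.

3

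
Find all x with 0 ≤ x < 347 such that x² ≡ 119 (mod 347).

90, 257

Since 347 ≡ 3 (mod 4), a square root of 119 is 119^((347+1)/4) = 119^87 mod 347.
Repeated squaring: 119^2≡281, 119^4≡192, 119^8≡82, 119^16≡131, 119^32≡158, 119^64≡327 (mod 347).
119^87 = 119^(64+16+4+2+1) ≡ 90 (mod 347).
Check: 90² = 8100 ≡ 119 (mod 347). The two roots are 90 and 257.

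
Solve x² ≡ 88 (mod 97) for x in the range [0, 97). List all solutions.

31, 66

97 ≡ 1 (mod 4), so we find a root by search.
Trying successive values, 31² = 961 ≡ 88 (mod 97). The other root is 97 − 31 = 66.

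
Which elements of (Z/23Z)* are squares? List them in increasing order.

1, 2, 3, 4, 6, 8, 9, 12, 13, 16, 18

Square k = 1,…,11 (k and 23−k give the same square):
1²=1, 2²=4, 3²=9, 4²=16, 5²≡2, 6²≡13, 7²≡3, 8²≡18, 9²≡12, 10²≡8, 11²≡6 (mod 23).
So the quadratic residues mod 23 are {1, 2, 3, 4, 6, 8, 9, 12, 13, 16, 18}.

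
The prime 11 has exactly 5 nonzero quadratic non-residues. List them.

2 6 7 8 10

Square k = 1,…,5 (k and 11−k give the same square):
1²=1, 2²=4, 3²=9, 4²≡5, 5²≡3 (mod 11).
The residues are {1, 3, 4, 5, 9}; the non-residues are the remaining 5 nonzero classes.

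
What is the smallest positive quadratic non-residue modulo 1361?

(2/1361) = +1, so 2 is a residue.
(3/1361) = −1, so 3 is the smallest positive non-residue mod 1361.

3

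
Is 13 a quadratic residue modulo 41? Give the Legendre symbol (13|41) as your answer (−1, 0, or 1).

-1

Euler's criterion: (13/41) ≡ 13^20 (mod 41).
13^2 ≡ 5 (mod 41)
13^4 ≡ 25 (mod 41)
13^8 ≡ 10 (mod 41)
13^16 ≡ 18 (mod 41)
13^20 = 13^(16+4) ≡ 40 (mod 41).
Result is 40 ≡ −1, so (13/41) = −1.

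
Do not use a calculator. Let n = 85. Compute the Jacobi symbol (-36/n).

1

First reduce: -36 ≡ 49 (mod 85).
Reciprocity: 49 ≡ 1 and 85 ≡ 1 (mod 4), so (49/85) = +(85/49).
Reduce top mod 49: now compute (36/49).
Pull out 2^2: since 49 ≡ 1 (mod 8), (2/49) = +1, so (2/49)^2 = +1.
Reciprocity: 9 ≡ 1 and 49 ≡ 1 (mod 4), so (9/49) = +(49/9).
Reduce top mod 9: now compute (4/9).
Pull out 2^2: since 9 ≡ 1 (mod 8), (2/9) = +1, so (2/9)^2 = +1.
Reached (1/9) = 1. Collecting the sign flips along the way, the symbol is +1.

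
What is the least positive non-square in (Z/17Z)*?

(2/17) = +1, so 2 is a residue.
(3/17) = −1, so 3 is the smallest positive non-residue mod 17.

3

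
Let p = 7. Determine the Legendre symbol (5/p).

-1

Reciprocity: 5 ≡ 1 and 7 ≡ 3 (mod 4), so (5/7) = +(7/5).
Reduce top mod 5: now compute (2/5).
Pull out 2: since 5 ≡ 5 (mod 8), (2/5) = -1.
Reached (1/5) = 1. Collecting the sign flips along the way, the symbol is -1.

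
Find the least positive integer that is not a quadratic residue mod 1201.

11

(2/1201) = +1, so 2 is a residue.
(3/1201) = +1, so 3 is a residue.
(4/1201) = +1, so 4 is a residue.
(5/1201) = +1, so 5 is a residue.
(6/1201) = +1, so 6 is a residue.
(7/1201) = +1, so 7 is a residue.
(8/1201) = +1, so 8 is a residue.
(9/1201) = +1, so 9 is a residue.
(10/1201) = +1, so 10 is a residue.
(11/1201) = −1, so 11 is the smallest positive non-residue mod 1201.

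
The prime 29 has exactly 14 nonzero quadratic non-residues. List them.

Square k = 1,…,14 (k and 29−k give the same square):
1²=1, 2²=4, 3²=9, 4²=16, 5²=25, 6²≡7, 7²≡20, 8²≡6, 9²≡23, 10²≡13, 11²≡5, 12²≡28, 13²≡24, 14²≡22 (mod 29).
The residues are {1, 4, 5, 6, 7, 9, 13, 16, 20, 22, 23, 24, 25, 28}; the non-residues are the remaining 14 nonzero classes.

2,3,8,10,11,12,14,15,17,18,19,21,26,27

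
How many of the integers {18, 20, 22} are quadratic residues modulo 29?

(18/29) = -1 → non-residue.
(20/29) = +1 → QR.
(22/29) = +1 → QR.
Total quadratic residues among the 3: 2.

2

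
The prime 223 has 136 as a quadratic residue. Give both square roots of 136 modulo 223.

59, 164

Since 223 ≡ 3 (mod 4), a square root of 136 is 136^((223+1)/4) = 136^56 mod 223.
Repeated squaring: 136^2≡210, 136^4≡169, 136^8≡17, 136^16≡66, 136^32≡119 (mod 223).
136^56 = 136^(32+16+8) ≡ 164 (mod 223).
Check: 164² = 26896 ≡ 136 (mod 223). The two roots are 59 and 164.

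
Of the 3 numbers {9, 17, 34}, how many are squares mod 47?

(9/47) = +1 → QR.
(17/47) = +1 → QR.
(34/47) = +1 → QR.
Total quadratic residues among the 3: 3.

3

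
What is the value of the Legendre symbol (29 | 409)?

-1

Euler's criterion: (29/409) ≡ 29^204 (mod 409).
29^2 ≡ 23 (mod 409)
29^4 ≡ 120 (mod 409)
29^8 ≡ 85 (mod 409)
29^16 ≡ 272 (mod 409)
29^32 ≡ 364 (mod 409)
29^64 ≡ 389 (mod 409)
29^128 ≡ 400 (mod 409)
29^204 = 29^(128+64+8+4) ≡ 408 (mod 409).
Result is 408 ≡ −1, so (29/409) = −1.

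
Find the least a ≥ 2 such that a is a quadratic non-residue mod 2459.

2

(2/2459) = −1, so 2 is the smallest positive non-residue mod 2459.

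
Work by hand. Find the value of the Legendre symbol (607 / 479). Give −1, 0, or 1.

1

Euler's criterion: (607/479) ≡ 128^239 (mod 479).
128^2 ≡ 98 (mod 479)
128^4 ≡ 24 (mod 479)
128^8 ≡ 97 (mod 479)
128^16 ≡ 308 (mod 479)
128^32 ≡ 22 (mod 479)
128^64 ≡ 5 (mod 479)
128^128 ≡ 25 (mod 479)
128^239 = 128^(128+64+32+8+4+2+1) ≡ 1 (mod 479).
Result is 1, so (607/479) = 1.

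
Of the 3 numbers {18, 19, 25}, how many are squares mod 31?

(18/31) = +1 → QR.
(19/31) = +1 → QR.
(25/31) = +1 → QR.
Total quadratic residues among the 3: 3.

3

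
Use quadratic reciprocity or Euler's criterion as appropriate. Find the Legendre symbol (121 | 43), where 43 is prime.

Euler's criterion: (121/43) ≡ 35^21 (mod 43).
35^2 ≡ 21 (mod 43)
35^4 ≡ 11 (mod 43)
35^8 ≡ 35 (mod 43)
35^16 ≡ 21 (mod 43)
35^21 = 35^(16+4+1) ≡ 1 (mod 43).
Result is 1, so (121/43) = 1.

1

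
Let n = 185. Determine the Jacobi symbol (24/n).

Pull out 2^3: since 185 ≡ 1 (mod 8), (2/185) = +1, so (2/185)^3 = +1.
Reciprocity: 3 ≡ 3 and 185 ≡ 1 (mod 4), so (3/185) = +(185/3).
Reduce top mod 3: now compute (2/3).
Pull out 2: since 3 ≡ 3 (mod 8), (2/3) = -1.
Reached (1/3) = 1. Collecting the sign flips along the way, the symbol is -1.

-1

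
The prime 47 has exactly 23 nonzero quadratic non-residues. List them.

Square k = 1,…,23 (k and 47−k give the same square):
1²=1, 2²=4, 3²=9, 4²=16, 5²=25, 6²=36, 7²≡2, 8²≡17, 9²≡34, 10²≡6, 11²≡27, 12²≡3, 13²≡28, 14²≡8, 15²≡37, 16²≡21, 17²≡7, 18²≡42, 19²≡32, 20²≡24, 21²≡18, 22²≡14, 23²≡12 (mod 47).
The residues are {1, 2, 3, 4, 6, 7, 8, 9, 12, 14, 16, 17, 18, 21, 24, 25, 27, 28, 32, 34, 36, 37, 42}; the non-residues are the remaining 23 nonzero classes.

5,10,11,13,15,19,20,22,23,26,29,30,31,33,35,38,39,40,41,43,44,45,46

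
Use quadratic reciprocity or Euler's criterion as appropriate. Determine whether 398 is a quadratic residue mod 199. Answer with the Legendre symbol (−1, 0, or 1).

First reduce: 398 ≡ 0 (mod 199).
Top reduces to 0: gcd > 1, so the symbol is 0.

0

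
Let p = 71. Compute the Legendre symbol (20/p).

Pull out 2^2: since 71 ≡ 7 (mod 8), (2/71) = +1, so (2/71)^2 = +1.
Reciprocity: 5 ≡ 1 and 71 ≡ 3 (mod 4), so (5/71) = +(71/5).
Reduce top mod 5: now compute (1/5).
Reached (1/5) = 1. Collecting the sign flips along the way, the symbol is +1.

1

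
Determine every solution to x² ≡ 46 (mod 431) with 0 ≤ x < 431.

Since 431 ≡ 3 (mod 4), a square root of 46 is 46^((431+1)/4) = 46^108 mod 431.
Repeated squaring: 46^2≡392, 46^4≡228, 46^8≡264, 46^16≡305, 46^32≡360, 46^64≡300 (mod 431).
46^108 = 46^(64+32+8+4) ≡ 66 (mod 431).
Check: 66² = 4356 ≡ 46 (mod 431). The two roots are 66 and 365.

66, 365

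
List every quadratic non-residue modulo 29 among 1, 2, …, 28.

2 3 8 10 11 12 14 15 17 18 19 21 26 27

Square k = 1,…,14 (k and 29−k give the same square):
1²=1, 2²=4, 3²=9, 4²=16, 5²=25, 6²≡7, 7²≡20, 8²≡6, 9²≡23, 10²≡13, 11²≡5, 12²≡28, 13²≡24, 14²≡22 (mod 29).
The residues are {1, 4, 5, 6, 7, 9, 13, 16, 20, 22, 23, 24, 25, 28}; the non-residues are the remaining 14 nonzero classes.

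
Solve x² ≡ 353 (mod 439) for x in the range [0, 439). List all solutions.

Since 439 ≡ 3 (mod 4), a square root of 353 is 353^((439+1)/4) = 353^110 mod 439.
Repeated squaring: 353^2≡372, 353^4≡99, 353^8≡143, 353^16≡255, 353^32≡53, 353^64≡175 (mod 439).
353^110 = 353^(64+32+8+4+2) ≡ 180 (mod 439).
Check: 180² = 32400 ≡ 353 (mod 439). The two roots are 180 and 259.

180, 259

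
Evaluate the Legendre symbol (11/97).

Euler's criterion: (11/97) ≡ 11^48 (mod 97).
11^2 ≡ 24 (mod 97)
11^4 ≡ 91 (mod 97)
11^8 ≡ 36 (mod 97)
11^16 ≡ 35 (mod 97)
11^32 ≡ 61 (mod 97)
11^48 = 11^(32+16) ≡ 1 (mod 97).
Result is 1, so (11/97) = 1.

1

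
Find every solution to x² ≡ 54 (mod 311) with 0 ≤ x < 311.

26, 285

Since 311 ≡ 3 (mod 4), a square root of 54 is 54^((311+1)/4) = 54^78 mod 311.
Repeated squaring: 54^2≡117, 54^4≡5, 54^8≡25, 54^16≡3, 54^32≡9, 54^64≡81 (mod 311).
54^78 = 54^(64+8+4+2) ≡ 26 (mod 311).
Check: 26² = 676 ≡ 54 (mod 311). The two roots are 26 and 285.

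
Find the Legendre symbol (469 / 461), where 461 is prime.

First reduce: 469 ≡ 8 (mod 461).
Pull out 2^3: since 461 ≡ 5 (mod 8), (2/461) = -1, so (2/461)^3 = -1.
Reached (1/461) = 1. Collecting the sign flips along the way, the symbol is -1.

-1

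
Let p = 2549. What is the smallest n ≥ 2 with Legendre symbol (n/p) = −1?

(2/2549) = −1, so 2 is the smallest positive non-residue mod 2549.

2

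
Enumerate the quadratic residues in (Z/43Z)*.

1,4,6,9,10,11,13,14,15,16,17,21,23,24,25,31,35,36,38,40,41

Square k = 1,…,21 (k and 43−k give the same square):
1²=1, 2²=4, 3²=9, 4²=16, 5²=25, 6²=36, 7²≡6, 8²≡21, 9²≡38, 10²≡14, 11²≡35, 12²≡15, 13²≡40, 14²≡24, 15²≡10, 16²≡41, 17²≡31, 18²≡23, 19²≡17, 20²≡13, 21²≡11 (mod 43).
So the quadratic residues mod 43 are {1, 4, 6, 9, 10, 11, 13, 14, 15, 16, 17, 21, 23, 24, 25, 31, 35, 36, 38, 40, 41}.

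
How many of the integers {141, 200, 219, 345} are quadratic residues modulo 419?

3

(141/419) = +1 → QR.
(200/419) = -1 → non-residue.
(219/419) = +1 → QR.
(345/419) = +1 → QR.
Total quadratic residues among the 4: 3.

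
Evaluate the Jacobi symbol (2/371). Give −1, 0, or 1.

Pull out 2: since 371 ≡ 3 (mod 8), (2/371) = -1.
Reached (1/371) = 1. Collecting the sign flips along the way, the symbol is -1.

-1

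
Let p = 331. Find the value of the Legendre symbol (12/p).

-1

Pull out 2^2: since 331 ≡ 3 (mod 8), (2/331) = -1, so (2/331)^2 = +1.
Reciprocity: 3 ≡ 3 and 331 ≡ 3 (mod 4), so (3/331) = −(331/3).
Reduce top mod 3: now compute (1/3).
Reached (1/3) = 1. Collecting the sign flips along the way, the symbol is -1.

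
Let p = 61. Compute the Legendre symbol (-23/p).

First reduce: -23 ≡ 38 (mod 61).
Pull out 2: since 61 ≡ 5 (mod 8), (2/61) = -1.
Reciprocity: 19 ≡ 3 and 61 ≡ 1 (mod 4), so (19/61) = +(61/19).
Reduce top mod 19: now compute (4/19).
Pull out 2^2: since 19 ≡ 3 (mod 8), (2/19) = -1, so (2/19)^2 = +1.
Reached (1/19) = 1. Collecting the sign flips along the way, the symbol is -1.

-1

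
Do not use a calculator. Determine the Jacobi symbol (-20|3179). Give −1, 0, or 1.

First reduce: -20 ≡ 3159 (mod 3179).
Reciprocity: 3159 ≡ 3 and 3179 ≡ 3 (mod 4), so (3159/3179) = −(3179/3159).
Reduce top mod 3159: now compute (20/3159).
Pull out 2^2: since 3159 ≡ 7 (mod 8), (2/3159) = +1, so (2/3159)^2 = +1.
Reciprocity: 5 ≡ 1 and 3159 ≡ 3 (mod 4), so (5/3159) = +(3159/5).
Reduce top mod 5: now compute (4/5).
Pull out 2^2: since 5 ≡ 5 (mod 8), (2/5) = -1, so (2/5)^2 = +1.
Reached (1/5) = 1. Collecting the sign flips along the way, the symbol is -1.

-1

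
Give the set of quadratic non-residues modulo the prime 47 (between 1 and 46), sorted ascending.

5 10 11 13 15 19 20 22 23 26 29 30 31 33 35 38 39 40 41 43 44 45 46

Square k = 1,…,23 (k and 47−k give the same square):
1²=1, 2²=4, 3²=9, 4²=16, 5²=25, 6²=36, 7²≡2, 8²≡17, 9²≡34, 10²≡6, 11²≡27, 12²≡3, 13²≡28, 14²≡8, 15²≡37, 16²≡21, 17²≡7, 18²≡42, 19²≡32, 20²≡24, 21²≡18, 22²≡14, 23²≡12 (mod 47).
The residues are {1, 2, 3, 4, 6, 7, 8, 9, 12, 14, 16, 17, 18, 21, 24, 25, 27, 28, 32, 34, 36, 37, 42}; the non-residues are the remaining 23 nonzero classes.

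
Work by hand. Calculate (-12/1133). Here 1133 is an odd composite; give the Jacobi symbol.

First reduce: -12 ≡ 1121 (mod 1133).
Reciprocity: 1121 ≡ 1 and 1133 ≡ 1 (mod 4), so (1121/1133) = +(1133/1121).
Reduce top mod 1121: now compute (12/1121).
Pull out 2^2: since 1121 ≡ 1 (mod 8), (2/1121) = +1, so (2/1121)^2 = +1.
Reciprocity: 3 ≡ 3 and 1121 ≡ 1 (mod 4), so (3/1121) = +(1121/3).
Reduce top mod 3: now compute (2/3).
Pull out 2: since 3 ≡ 3 (mod 8), (2/3) = -1.
Reached (1/3) = 1. Collecting the sign flips along the way, the symbol is -1.

-1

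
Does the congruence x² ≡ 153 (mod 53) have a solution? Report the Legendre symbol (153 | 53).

Euler's criterion: (153/53) ≡ 47^26 (mod 53).
47^2 ≡ 36 (mod 53)
47^4 ≡ 24 (mod 53)
47^8 ≡ 46 (mod 53)
47^16 ≡ 49 (mod 53)
47^26 = 47^(16+8+2) ≡ 1 (mod 53).
Result is 1, so (153/53) = 1.

1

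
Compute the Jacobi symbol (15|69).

Reciprocity: 15 ≡ 3 and 69 ≡ 1 (mod 4), so (15/69) = +(69/15).
Reduce top mod 15: now compute (9/15).
Reciprocity: 9 ≡ 1 and 15 ≡ 3 (mod 4), so (9/15) = +(15/9).
Reduce top mod 9: now compute (6/9).
Pull out 2: since 9 ≡ 1 (mod 8), (2/9) = +1.
Reciprocity: 3 ≡ 3 and 9 ≡ 1 (mod 4), so (3/9) = +(9/3).
Reduce top mod 3: now compute (0/3).
Top reduces to 0: gcd > 1, so the symbol is 0.

0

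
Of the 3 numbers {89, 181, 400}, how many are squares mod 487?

3

(89/487) = +1 → QR.
(181/487) = +1 → QR.
(400/487) = +1 → QR.
Total quadratic residues among the 3: 3.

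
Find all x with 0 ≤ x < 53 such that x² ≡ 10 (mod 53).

13, 40

53 ≡ 1 (mod 4), so we find a root by search.
Trying successive values, 13² = 169 ≡ 10 (mod 53). The other root is 53 − 13 = 40.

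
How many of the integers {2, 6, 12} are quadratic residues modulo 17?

(2/17) = +1 → QR.
(6/17) = -1 → non-residue.
(12/17) = -1 → non-residue.
Total quadratic residues among the 3: 1.

1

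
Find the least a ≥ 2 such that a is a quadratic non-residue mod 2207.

5

(2/2207) = +1, so 2 is a residue.
(3/2207) = +1, so 3 is a residue.
(4/2207) = +1, so 4 is a residue.
(5/2207) = −1, so 5 is the smallest positive non-residue mod 2207.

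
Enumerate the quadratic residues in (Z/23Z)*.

Square k = 1,…,11 (k and 23−k give the same square):
1²=1, 2²=4, 3²=9, 4²=16, 5²≡2, 6²≡13, 7²≡3, 8²≡18, 9²≡12, 10²≡8, 11²≡6 (mod 23).
So the quadratic residues mod 23 are {1, 2, 3, 4, 6, 8, 9, 12, 13, 16, 18}.

1,2,3,4,6,8,9,12,13,16,18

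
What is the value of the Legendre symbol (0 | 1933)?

Top reduces to 0: gcd > 1, so the symbol is 0.

0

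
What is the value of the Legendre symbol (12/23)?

Pull out 2^2: since 23 ≡ 7 (mod 8), (2/23) = +1, so (2/23)^2 = +1.
Reciprocity: 3 ≡ 3 and 23 ≡ 3 (mod 4), so (3/23) = −(23/3).
Reduce top mod 3: now compute (2/3).
Pull out 2: since 3 ≡ 3 (mod 8), (2/3) = -1.
Reached (1/3) = 1. Collecting the sign flips along the way, the symbol is +1.

1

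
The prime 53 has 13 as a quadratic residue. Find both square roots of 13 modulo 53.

15, 38

53 ≡ 1 (mod 4), so we find a root by search.
Trying successive values, 15² = 225 ≡ 13 (mod 53). The other root is 53 − 15 = 38.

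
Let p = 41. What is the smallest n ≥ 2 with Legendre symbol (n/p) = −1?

(2/41) = +1, so 2 is a residue.
(3/41) = −1, so 3 is the smallest positive non-residue mod 41.

3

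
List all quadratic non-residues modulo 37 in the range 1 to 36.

Square k = 1,…,18 (k and 37−k give the same square):
1²=1, 2²=4, 3²=9, 4²=16, 5²=25, 6²=36, 7²≡12, 8²≡27, 9²≡7, 10²≡26, 11²≡10, 12²≡33, 13²≡21, 14²≡11, 15²≡3, 16²≡34, 17²≡30, 18²≡28 (mod 37).
The residues are {1, 3, 4, 7, 9, 10, 11, 12, 16, 21, 25, 26, 27, 28, 30, 33, 34, 36}; the non-residues are the remaining 18 nonzero classes.

2, 5, 6, 8, 13, 14, 15, 17, 18, 19, 20, 22, 23, 24, 29, 31, 32, 35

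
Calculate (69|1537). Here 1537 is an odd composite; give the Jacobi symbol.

-1

Reciprocity: 69 ≡ 1 and 1537 ≡ 1 (mod 4), so (69/1537) = +(1537/69).
Reduce top mod 69: now compute (19/69).
Reciprocity: 19 ≡ 3 and 69 ≡ 1 (mod 4), so (19/69) = +(69/19).
Reduce top mod 19: now compute (12/19).
Pull out 2^2: since 19 ≡ 3 (mod 8), (2/19) = -1, so (2/19)^2 = +1.
Reciprocity: 3 ≡ 3 and 19 ≡ 3 (mod 4), so (3/19) = −(19/3).
Reduce top mod 3: now compute (1/3).
Reached (1/3) = 1. Collecting the sign flips along the way, the symbol is -1.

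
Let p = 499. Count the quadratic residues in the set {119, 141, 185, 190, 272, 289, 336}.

(119/499) = +1 → QR.
(141/499) = -1 → non-residue.
(185/499) = -1 → non-residue.
(190/499) = +1 → QR.
(272/499) = -1 → non-residue.
(289/499) = +1 → QR.
(336/499) = +1 → QR.
Total quadratic residues among the 7: 4.

4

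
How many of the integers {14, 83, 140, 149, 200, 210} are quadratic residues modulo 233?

3

(14/233) = +1 → QR.
(83/233) = -1 → non-residue.
(140/233) = -1 → non-residue.
(149/233) = -1 → non-residue.
(200/233) = +1 → QR.
(210/233) = +1 → QR.
Total quadratic residues among the 6: 3.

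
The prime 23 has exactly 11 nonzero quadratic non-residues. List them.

Square k = 1,…,11 (k and 23−k give the same square):
1²=1, 2²=4, 3²=9, 4²=16, 5²≡2, 6²≡13, 7²≡3, 8²≡18, 9²≡12, 10²≡8, 11²≡6 (mod 23).
The residues are {1, 2, 3, 4, 6, 8, 9, 12, 13, 16, 18}; the non-residues are the remaining 11 nonzero classes.

5,7,10,11,14,15,17,19,20,21,22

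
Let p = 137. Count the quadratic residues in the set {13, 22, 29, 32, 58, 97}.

2

(13/137) = -1 → non-residue.
(22/137) = +1 → QR.
(29/137) = -1 → non-residue.
(32/137) = +1 → QR.
(58/137) = -1 → non-residue.
(97/137) = -1 → non-residue.
Total quadratic residues among the 6: 2.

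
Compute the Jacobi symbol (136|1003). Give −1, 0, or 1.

Pull out 2^3: since 1003 ≡ 3 (mod 8), (2/1003) = -1, so (2/1003)^3 = -1.
Reciprocity: 17 ≡ 1 and 1003 ≡ 3 (mod 4), so (17/1003) = +(1003/17).
Reduce top mod 17: now compute (0/17).
Top reduces to 0: gcd > 1, so the symbol is 0.

0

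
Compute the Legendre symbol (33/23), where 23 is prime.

-1

First reduce: 33 ≡ 10 (mod 23).
Pull out 2: since 23 ≡ 7 (mod 8), (2/23) = +1.
Reciprocity: 5 ≡ 1 and 23 ≡ 3 (mod 4), so (5/23) = +(23/5).
Reduce top mod 5: now compute (3/5).
Reciprocity: 3 ≡ 3 and 5 ≡ 1 (mod 4), so (3/5) = +(5/3).
Reduce top mod 3: now compute (2/3).
Pull out 2: since 3 ≡ 3 (mod 8), (2/3) = -1.
Reached (1/3) = 1. Collecting the sign flips along the way, the symbol is -1.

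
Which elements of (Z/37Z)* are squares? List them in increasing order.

1, 3, 4, 7, 9, 10, 11, 12, 16, 21, 25, 26, 27, 28, 30, 33, 34, 36

Square k = 1,…,18 (k and 37−k give the same square):
1²=1, 2²=4, 3²=9, 4²=16, 5²=25, 6²=36, 7²≡12, 8²≡27, 9²≡7, 10²≡26, 11²≡10, 12²≡33, 13²≡21, 14²≡11, 15²≡3, 16²≡34, 17²≡30, 18²≡28 (mod 37).
So the quadratic residues mod 37 are {1, 3, 4, 7, 9, 10, 11, 12, 16, 21, 25, 26, 27, 28, 30, 33, 34, 36}.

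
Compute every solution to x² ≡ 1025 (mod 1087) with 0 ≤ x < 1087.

Since 1087 ≡ 3 (mod 4), a square root of 1025 is 1025^((1087+1)/4) = 1025^272 mod 1087.
Repeated squaring: 1025^2≡583, 1025^4≡745, 1025^8≡655, 1025^16≡747, 1025^32≡378, 1025^64≡487, 1025^128≡203, 1025^256≡990 (mod 1087).
1025^272 = 1025^(256+16) ≡ 370 (mod 1087).
Check: 370² = 136900 ≡ 1025 (mod 1087). The two roots are 370 and 717.

370, 717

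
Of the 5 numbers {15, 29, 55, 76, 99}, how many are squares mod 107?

3

(15/107) = -1 → non-residue.
(29/107) = +1 → QR.
(55/107) = -1 → non-residue.
(76/107) = +1 → QR.
(99/107) = +1 → QR.
Total quadratic residues among the 5: 3.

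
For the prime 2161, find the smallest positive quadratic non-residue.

7

(2/2161) = +1, so 2 is a residue.
(3/2161) = +1, so 3 is a residue.
(4/2161) = +1, so 4 is a residue.
(5/2161) = +1, so 5 is a residue.
(6/2161) = +1, so 6 is a residue.
(7/2161) = −1, so 7 is the smallest positive non-residue mod 2161.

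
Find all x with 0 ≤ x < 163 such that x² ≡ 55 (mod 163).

50, 113

Since 163 ≡ 3 (mod 4), a square root of 55 is 55^((163+1)/4) = 55^41 mod 163.
Repeated squaring: 55^2≡91, 55^4≡131, 55^8≡46, 55^16≡160, 55^32≡9 (mod 163).
55^41 = 55^(32+8+1) ≡ 113 (mod 163).
Check: 113² = 12769 ≡ 55 (mod 163). The two roots are 50 and 113.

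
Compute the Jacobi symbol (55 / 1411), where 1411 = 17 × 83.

Reciprocity: 55 ≡ 3 and 1411 ≡ 3 (mod 4), so (55/1411) = −(1411/55).
Reduce top mod 55: now compute (36/55).
Pull out 2^2: since 55 ≡ 7 (mod 8), (2/55) = +1, so (2/55)^2 = +1.
Reciprocity: 9 ≡ 1 and 55 ≡ 3 (mod 4), so (9/55) = +(55/9).
Reduce top mod 9: now compute (1/9).
Reached (1/9) = 1. Collecting the sign flips along the way, the symbol is -1.

-1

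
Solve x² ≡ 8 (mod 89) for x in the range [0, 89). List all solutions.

39, 50

89 ≡ 1 (mod 4), so we find a root by search.
Trying successive values, 39² = 1521 ≡ 8 (mod 89). The other root is 89 − 39 = 50.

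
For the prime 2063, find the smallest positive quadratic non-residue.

5

(2/2063) = +1, so 2 is a residue.
(3/2063) = +1, so 3 is a residue.
(4/2063) = +1, so 4 is a residue.
(5/2063) = −1, so 5 is the smallest positive non-residue mod 2063.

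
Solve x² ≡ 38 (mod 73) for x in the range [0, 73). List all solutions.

29, 44

73 ≡ 1 (mod 4), so we find a root by search.
Trying successive values, 29² = 841 ≡ 38 (mod 73). The other root is 73 − 29 = 44.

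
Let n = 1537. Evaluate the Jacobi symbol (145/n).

Reciprocity: 145 ≡ 1 and 1537 ≡ 1 (mod 4), so (145/1537) = +(1537/145).
Reduce top mod 145: now compute (87/145).
Reciprocity: 87 ≡ 3 and 145 ≡ 1 (mod 4), so (87/145) = +(145/87).
Reduce top mod 87: now compute (58/87).
Pull out 2: since 87 ≡ 7 (mod 8), (2/87) = +1.
Reciprocity: 29 ≡ 1 and 87 ≡ 3 (mod 4), so (29/87) = +(87/29).
Reduce top mod 29: now compute (0/29).
Top reduces to 0: gcd > 1, so the symbol is 0.

0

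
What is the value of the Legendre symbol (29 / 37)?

Euler's criterion: (29/37) ≡ 29^18 (mod 37).
29^2 ≡ 27 (mod 37)
29^4 ≡ 26 (mod 37)
29^8 ≡ 10 (mod 37)
29^16 ≡ 26 (mod 37)
29^18 = 29^(16+2) ≡ 36 (mod 37).
Result is 36 ≡ −1, so (29/37) = −1.

-1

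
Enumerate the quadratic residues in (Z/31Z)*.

Square k = 1,…,15 (k and 31−k give the same square):
1²=1, 2²=4, 3²=9, 4²=16, 5²=25, 6²≡5, 7²≡18, 8²≡2, 9²≡19, 10²≡7, 11²≡28, 12²≡20, 13²≡14, 14²≡10, 15²≡8 (mod 31).
So the quadratic residues mod 31 are {1, 2, 4, 5, 7, 8, 9, 10, 14, 16, 18, 19, 20, 25, 28}.

1, 2, 4, 5, 7, 8, 9, 10, 14, 16, 18, 19, 20, 25, 28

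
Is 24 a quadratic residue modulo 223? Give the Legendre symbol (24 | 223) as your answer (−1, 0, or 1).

Euler's criterion: (24/223) ≡ 24^111 (mod 223).
24^2 ≡ 130 (mod 223)
24^4 ≡ 175 (mod 223)
24^8 ≡ 74 (mod 223)
24^16 ≡ 124 (mod 223)
24^32 ≡ 212 (mod 223)
24^64 ≡ 121 (mod 223)
24^111 = 24^(64+32+8+4+2+1) ≡ 222 (mod 223).
Result is 222 ≡ −1, so (24/223) = −1.

-1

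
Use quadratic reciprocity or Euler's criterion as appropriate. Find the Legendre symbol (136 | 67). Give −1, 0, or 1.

-1

First reduce: 136 ≡ 2 (mod 67).
Pull out 2: since 67 ≡ 3 (mod 8), (2/67) = -1.
Reached (1/67) = 1. Collecting the sign flips along the way, the symbol is -1.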